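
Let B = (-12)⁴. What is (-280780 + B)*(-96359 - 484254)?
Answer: 150984926972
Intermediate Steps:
B = 20736
(-280780 + B)*(-96359 - 484254) = (-280780 + 20736)*(-96359 - 484254) = -260044*(-580613) = 150984926972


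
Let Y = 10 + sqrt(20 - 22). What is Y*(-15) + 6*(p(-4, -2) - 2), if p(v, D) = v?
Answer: -186 - 15*I*sqrt(2) ≈ -186.0 - 21.213*I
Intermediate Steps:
Y = 10 + I*sqrt(2) (Y = 10 + sqrt(-2) = 10 + I*sqrt(2) ≈ 10.0 + 1.4142*I)
Y*(-15) + 6*(p(-4, -2) - 2) = (10 + I*sqrt(2))*(-15) + 6*(-4 - 2) = (-150 - 15*I*sqrt(2)) + 6*(-6) = (-150 - 15*I*sqrt(2)) - 36 = -186 - 15*I*sqrt(2)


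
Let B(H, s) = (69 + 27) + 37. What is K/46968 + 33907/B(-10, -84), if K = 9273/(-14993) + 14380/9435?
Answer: 215578587248753/845605625256 ≈ 254.94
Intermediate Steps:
B(H, s) = 133 (B(H, s) = 96 + 37 = 133)
K = 2329247/2571981 (K = 9273*(-1/14993) + 14380*(1/9435) = -843/1363 + 2876/1887 = 2329247/2571981 ≈ 0.90562)
K/46968 + 33907/B(-10, -84) = (2329247/2571981)/46968 + 33907/133 = (2329247/2571981)*(1/46968) + 33907*(1/133) = 2329247/120800803608 + 33907/133 = 215578587248753/845605625256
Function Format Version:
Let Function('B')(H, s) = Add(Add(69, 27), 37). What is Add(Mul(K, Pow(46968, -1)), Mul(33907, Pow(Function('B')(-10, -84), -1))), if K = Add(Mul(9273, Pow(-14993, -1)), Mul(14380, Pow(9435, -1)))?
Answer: Rational(215578587248753, 845605625256) ≈ 254.94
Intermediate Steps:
Function('B')(H, s) = 133 (Function('B')(H, s) = Add(96, 37) = 133)
K = Rational(2329247, 2571981) (K = Add(Mul(9273, Rational(-1, 14993)), Mul(14380, Rational(1, 9435))) = Add(Rational(-843, 1363), Rational(2876, 1887)) = Rational(2329247, 2571981) ≈ 0.90562)
Add(Mul(K, Pow(46968, -1)), Mul(33907, Pow(Function('B')(-10, -84), -1))) = Add(Mul(Rational(2329247, 2571981), Pow(46968, -1)), Mul(33907, Pow(133, -1))) = Add(Mul(Rational(2329247, 2571981), Rational(1, 46968)), Mul(33907, Rational(1, 133))) = Add(Rational(2329247, 120800803608), Rational(33907, 133)) = Rational(215578587248753, 845605625256)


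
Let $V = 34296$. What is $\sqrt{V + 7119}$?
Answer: $\sqrt{41415} \approx 203.51$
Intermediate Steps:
$\sqrt{V + 7119} = \sqrt{34296 + 7119} = \sqrt{41415}$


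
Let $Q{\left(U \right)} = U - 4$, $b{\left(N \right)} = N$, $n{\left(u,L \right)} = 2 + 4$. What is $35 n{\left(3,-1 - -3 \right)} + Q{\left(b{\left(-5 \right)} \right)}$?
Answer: $201$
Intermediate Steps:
$n{\left(u,L \right)} = 6$
$Q{\left(U \right)} = -4 + U$ ($Q{\left(U \right)} = U - 4 = -4 + U$)
$35 n{\left(3,-1 - -3 \right)} + Q{\left(b{\left(-5 \right)} \right)} = 35 \cdot 6 - 9 = 210 - 9 = 201$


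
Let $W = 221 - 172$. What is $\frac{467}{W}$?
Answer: $\frac{467}{49} \approx 9.5306$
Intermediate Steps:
$W = 49$ ($W = 221 - 172 = 49$)
$\frac{467}{W} = \frac{467}{49}$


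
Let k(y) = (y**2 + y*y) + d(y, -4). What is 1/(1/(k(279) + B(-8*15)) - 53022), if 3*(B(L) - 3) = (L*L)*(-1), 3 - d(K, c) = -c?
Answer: -150884/8000171447 ≈ -1.8860e-5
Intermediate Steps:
d(K, c) = 3 + c (d(K, c) = 3 - (-1)*c = 3 + c)
k(y) = -1 + 2*y**2 (k(y) = (y**2 + y*y) + (3 - 4) = (y**2 + y**2) - 1 = 2*y**2 - 1 = -1 + 2*y**2)
B(L) = 3 - L**2/3 (B(L) = 3 + ((L*L)*(-1))/3 = 3 + (L**2*(-1))/3 = 3 + (-L**2)/3 = 3 - L**2/3)
1/(1/(k(279) + B(-8*15)) - 53022) = 1/(1/((-1 + 2*279**2) + (3 - (-8*15)**2/3)) - 53022) = 1/(1/((-1 + 2*77841) + (3 - 1/3*(-120)**2)) - 53022) = 1/(1/((-1 + 155682) + (3 - 1/3*14400)) - 53022) = 1/(1/(155681 + (3 - 4800)) - 53022) = 1/(1/(155681 - 4797) - 53022) = 1/(1/150884 - 53022) = 1/(-8000171447/150884) = -150884/8000171447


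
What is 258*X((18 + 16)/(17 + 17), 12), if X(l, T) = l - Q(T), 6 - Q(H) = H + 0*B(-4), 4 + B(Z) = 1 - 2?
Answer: 1806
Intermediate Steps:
B(Z) = -5 (B(Z) = -4 + (1 - 2) = -4 - 1 = -5)
Q(H) = 6 - H (Q(H) = 6 - (H + 0*(-5)) = 6 - (H + 0) = 6 - H)
X(l, T) = -6 + T + l (X(l, T) = l - (6 - T) = l + (-6 + T) = -6 + T + l)
258*X((18 + 16)/(17 + 17), 12) = 258*(-6 + 12 + (18 + 16)/(17 + 17)) = 258*(-6 + 12 + 34/34) = 258*(-6 + 12 + 34*(1/34)) = 258*(-6 + 12 + 1) = 258*7 = 1806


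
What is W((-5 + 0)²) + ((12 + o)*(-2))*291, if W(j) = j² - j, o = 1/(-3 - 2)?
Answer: -31338/5 ≈ -6267.6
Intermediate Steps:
o = -⅕ (o = 1/(-5) = -⅕ ≈ -0.20000)
W((-5 + 0)²) + ((12 + o)*(-2))*291 = (-5 + 0)²*(-1 + (-5 + 0)²) + ((12 - ⅕)*(-2))*291 = (-5)²*(-1 + (-5)²) + ((59/5)*(-2))*291 = 25*(-1 + 25) - 118/5*291 = 25*24 - 34338/5 = 600 - 34338/5 = -31338/5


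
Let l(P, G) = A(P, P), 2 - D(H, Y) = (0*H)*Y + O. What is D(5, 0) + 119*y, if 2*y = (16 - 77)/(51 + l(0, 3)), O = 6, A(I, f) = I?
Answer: -451/6 ≈ -75.167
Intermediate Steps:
D(H, Y) = -4 (D(H, Y) = 2 - ((0*H)*Y + 6) = 2 - (0*Y + 6) = 2 - (0 + 6) = 2 - 1*6 = 2 - 6 = -4)
l(P, G) = P
y = -61/102 (y = ((16 - 77)/(51 + 0))/2 = (-61/51)/2 = (-61*1/51)/2 = (½)*(-61/51) = -61/102 ≈ -0.59804)
D(5, 0) + 119*y = -4 + 119*(-61/102) = -4 - 427/6 = -451/6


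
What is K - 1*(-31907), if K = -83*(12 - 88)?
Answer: 38215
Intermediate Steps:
K = 6308 (K = -83*(-76) = 6308)
K - 1*(-31907) = 6308 - 1*(-31907) = 6308 + 31907 = 38215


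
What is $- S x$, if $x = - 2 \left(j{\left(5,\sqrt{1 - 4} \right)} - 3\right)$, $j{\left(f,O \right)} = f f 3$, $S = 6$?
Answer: $864$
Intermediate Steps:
$j{\left(f,O \right)} = 3 f^{2}$ ($j{\left(f,O \right)} = f^{2} \cdot 3 = 3 f^{2}$)
$x = -144$ ($x = - 2 \left(3 \cdot 5^{2} - 3\right) = - 2 \left(3 \cdot 25 - 3\right) = - 2 \left(75 - 3\right) = \left(-2\right) 72 = -144$)
$- S x = \left(-1\right) 6 \left(-144\right) = \left(-6\right) \left(-144\right) = 864$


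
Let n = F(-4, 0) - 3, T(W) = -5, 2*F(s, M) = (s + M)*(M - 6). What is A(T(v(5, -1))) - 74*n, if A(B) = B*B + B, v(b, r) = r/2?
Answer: -646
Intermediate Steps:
F(s, M) = (-6 + M)*(M + s)/2 (F(s, M) = ((s + M)*(M - 6))/2 = ((M + s)*(-6 + M))/2 = ((-6 + M)*(M + s))/2 = (-6 + M)*(M + s)/2)
v(b, r) = r/2 (v(b, r) = r*(½) = r/2)
A(B) = B + B² (A(B) = B² + B = B + B²)
n = 9 (n = ((½)*0² - 3*0 - 3*(-4) + (½)*0*(-4)) - 3 = ((½)*0 + 0 + 12 + 0) - 3 = (0 + 0 + 12 + 0) - 3 = 12 - 3 = 9)
A(T(v(5, -1))) - 74*n = -5*(1 - 5) - 74*9 = -5*(-4) - 666 = 20 - 666 = -646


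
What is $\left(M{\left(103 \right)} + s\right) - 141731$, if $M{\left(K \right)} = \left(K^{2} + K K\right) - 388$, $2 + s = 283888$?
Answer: $162985$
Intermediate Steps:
$s = 283886$ ($s = -2 + 283888 = 283886$)
$M{\left(K \right)} = -388 + 2 K^{2}$ ($M{\left(K \right)} = \left(K^{2} + K^{2}\right) - 388 = 2 K^{2} - 388 = -388 + 2 K^{2}$)
$\left(M{\left(103 \right)} + s\right) - 141731 = \left(\left(-388 + 2 \cdot 103^{2}\right) + 283886\right) - 141731 = \left(\left(-388 + 2 \cdot 10609\right) + 283886\right) - 141731 = \left(\left(-388 + 21218\right) + 283886\right) - 141731 = \left(20830 + 283886\right) - 141731 = 304716 - 141731 = 162985$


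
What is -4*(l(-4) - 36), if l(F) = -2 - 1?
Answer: 156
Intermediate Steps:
l(F) = -3
-4*(l(-4) - 36) = -4*(-3 - 36) = -4*(-39) = 156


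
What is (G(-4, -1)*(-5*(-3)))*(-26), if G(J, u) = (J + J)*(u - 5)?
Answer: -18720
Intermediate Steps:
G(J, u) = 2*J*(-5 + u) (G(J, u) = (2*J)*(-5 + u) = 2*J*(-5 + u))
(G(-4, -1)*(-5*(-3)))*(-26) = ((2*(-4)*(-5 - 1))*(-5*(-3)))*(-26) = ((2*(-4)*(-6))*15)*(-26) = (48*15)*(-26) = 720*(-26) = -18720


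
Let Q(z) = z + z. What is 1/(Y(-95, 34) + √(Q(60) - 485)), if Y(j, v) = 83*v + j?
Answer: 2727/7436894 - I*√365/7436894 ≈ 0.00036669 - 2.5689e-6*I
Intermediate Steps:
Y(j, v) = j + 83*v
Q(z) = 2*z
1/(Y(-95, 34) + √(Q(60) - 485)) = 1/((-95 + 83*34) + √(2*60 - 485)) = 1/((-95 + 2822) + √(120 - 485)) = 1/(2727 + √(-365)) = 1/(2727 + I*√365)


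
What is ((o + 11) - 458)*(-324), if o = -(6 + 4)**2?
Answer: 177228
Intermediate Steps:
o = -100 (o = -1*10**2 = -1*100 = -100)
((o + 11) - 458)*(-324) = ((-100 + 11) - 458)*(-324) = (-89 - 458)*(-324) = -547*(-324) = 177228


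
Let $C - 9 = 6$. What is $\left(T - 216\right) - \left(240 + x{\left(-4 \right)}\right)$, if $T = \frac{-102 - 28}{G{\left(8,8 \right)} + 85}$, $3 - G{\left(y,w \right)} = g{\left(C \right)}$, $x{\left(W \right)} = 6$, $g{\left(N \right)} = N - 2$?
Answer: $- \frac{6956}{15} \approx -463.73$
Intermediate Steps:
$C = 15$ ($C = 9 + 6 = 15$)
$g{\left(N \right)} = -2 + N$
$G{\left(y,w \right)} = -10$ ($G{\left(y,w \right)} = 3 - \left(-2 + 15\right) = 3 - 13 = -10$)
$T = - \frac{26}{15}$ ($T = \frac{-102 - 28}{-10 + 85} = - \frac{130}{75} = \left(-130\right) \frac{1}{75} = - \frac{26}{15} \approx -1.7333$)
$\left(T - 216\right) - \left(240 + x{\left(-4 \right)}\right) = \left(- \frac{26}{15} - 216\right) - 246 = - \frac{3266}{15} - 246 = - \frac{6956}{15}$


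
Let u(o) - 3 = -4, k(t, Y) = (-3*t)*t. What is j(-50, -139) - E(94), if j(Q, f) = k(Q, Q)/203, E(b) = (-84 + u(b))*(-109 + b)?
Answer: -266325/203 ≈ -1311.9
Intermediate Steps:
k(t, Y) = -3*t²
u(o) = -1 (u(o) = 3 - 4 = -1)
E(b) = 9265 - 85*b (E(b) = (-84 - 1)*(-109 + b) = -85*(-109 + b) = 9265 - 85*b)
j(Q, f) = -3*Q²/203
j(-50, -139) - E(94) = -3/203*(-50)² - (9265 - 85*94) = -3/203*2500 - (9265 - 7990) = -7500/203 - 1*1275 = -7500/203 - 1275 = -266325/203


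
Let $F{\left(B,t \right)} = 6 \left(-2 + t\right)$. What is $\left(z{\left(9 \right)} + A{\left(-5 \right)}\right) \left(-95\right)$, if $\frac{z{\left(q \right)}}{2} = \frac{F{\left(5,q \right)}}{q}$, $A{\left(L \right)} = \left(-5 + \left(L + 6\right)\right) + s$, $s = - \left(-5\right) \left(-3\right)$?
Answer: $\frac{2755}{3} \approx 918.33$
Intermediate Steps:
$s = -15$ ($s = \left(-1\right) 15 = -15$)
$F{\left(B,t \right)} = -12 + 6 t$
$A{\left(L \right)} = -14 + L$ ($A{\left(L \right)} = \left(-5 + \left(L + 6\right)\right) - 15 = \left(-5 + \left(6 + L\right)\right) - 15 = \left(1 + L\right) - 15 = -14 + L$)
$z{\left(q \right)} = \frac{2 \left(-12 + 6 q\right)}{q}$ ($z{\left(q \right)} = 2 \frac{-12 + 6 q}{q} = \frac{2 \left(-12 + 6 q\right)}{q}$)
$\left(z{\left(9 \right)} + A{\left(-5 \right)}\right) \left(-95\right) = \left(\left(12 - \frac{24}{9}\right) - 19\right) \left(-95\right) = \left(\left(12 - \frac{8}{3}\right) - 19\right) \left(-95\right) = \left(\frac{28}{3} - 19\right) \left(-95\right) = \left(- \frac{29}{3}\right) \left(-95\right) = \frac{2755}{3}$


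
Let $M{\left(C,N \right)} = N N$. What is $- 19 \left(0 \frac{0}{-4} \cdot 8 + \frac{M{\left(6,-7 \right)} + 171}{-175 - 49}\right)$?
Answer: $\frac{1045}{56} \approx 18.661$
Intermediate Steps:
$M{\left(C,N \right)} = N^{2}$
$- 19 \left(0 \frac{0}{-4} \cdot 8 + \frac{M{\left(6,-7 \right)} + 171}{-175 - 49}\right) = - 19 \left(0 \frac{0}{-4} \cdot 8 + \frac{\left(-7\right)^{2} + 171}{-175 - 49}\right) = - 19 \left(0 \cdot 0 \left(- \frac{1}{4}\right) 8 + \frac{49 + 171}{-224}\right) = - 19 \left(0 \cdot 0 \cdot 8 + 220 \left(- \frac{1}{224}\right)\right) = - 19 \left(0 \cdot 8 - \frac{55}{56}\right) = - 19 \left(0 - \frac{55}{56}\right) = \left(-19\right) \left(- \frac{55}{56}\right) = \frac{1045}{56}$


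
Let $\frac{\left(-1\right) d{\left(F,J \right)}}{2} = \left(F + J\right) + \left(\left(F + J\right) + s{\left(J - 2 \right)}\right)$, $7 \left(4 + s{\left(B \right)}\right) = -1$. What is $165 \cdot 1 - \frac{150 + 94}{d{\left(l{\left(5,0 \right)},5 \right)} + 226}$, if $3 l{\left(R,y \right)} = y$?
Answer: $\frac{61448}{375} \approx 163.86$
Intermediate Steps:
$s{\left(B \right)} = - \frac{29}{7}$ ($s{\left(B \right)} = -4 + \frac{1}{7} \left(-1\right) = -4 - \frac{1}{7} = - \frac{29}{7}$)
$l{\left(R,y \right)} = \frac{y}{3}$
$d{\left(F,J \right)} = \frac{58}{7} - 4 F - 4 J$ ($d{\left(F,J \right)} = - 2 \left(\left(F + J\right) - \left(\frac{29}{7} - F - J\right)\right) = - 2 \left(\left(F + J\right) + \left(- \frac{29}{7} + F + J\right)\right) = - 2 \left(- \frac{29}{7} + 2 F + 2 J\right) = \frac{58}{7} - 4 F - 4 J$)
$165 \cdot 1 - \frac{150 + 94}{d{\left(l{\left(5,0 \right)},5 \right)} + 226} = 165 \cdot 1 - \frac{150 + 94}{\left(\frac{58}{7} - 4 \cdot \frac{1}{3} \cdot 0 - 20\right) + 226} = 165 - \frac{244}{\left(\frac{58}{7} - 0 - 20\right) + 226} = 165 - \frac{244}{\left(\frac{58}{7} + 0 - 20\right) + 226} = 165 - \frac{244}{- \frac{82}{7} + 226} = 165 - \frac{244}{\frac{1500}{7}} = 165 - 244 \cdot \frac{7}{1500} = 165 - \frac{427}{375} = \frac{61448}{375}$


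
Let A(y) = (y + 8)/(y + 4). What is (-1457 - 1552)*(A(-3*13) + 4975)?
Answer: -524035404/35 ≈ -1.4972e+7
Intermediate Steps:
A(y) = (8 + y)/(4 + y)
(-1457 - 1552)*(A(-3*13) + 4975) = (-1457 - 1552)*((8 - 3*13)/(4 - 3*13) + 4975) = -3009*((8 - 39)/(4 - 39) + 4975) = -3009*(-31/(-35) + 4975) = -3009*(-1/35*(-31) + 4975) = -3009*(31/35 + 4975) = -3009*174156/35 = -524035404/35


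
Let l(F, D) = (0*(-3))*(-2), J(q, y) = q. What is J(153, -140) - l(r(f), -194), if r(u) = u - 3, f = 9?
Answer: 153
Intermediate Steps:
r(u) = -3 + u
l(F, D) = 0 (l(F, D) = 0*(-2) = 0)
J(153, -140) - l(r(f), -194) = 153 - 1*0 = 153 + 0 = 153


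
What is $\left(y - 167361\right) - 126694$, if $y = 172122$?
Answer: $-121933$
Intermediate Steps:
$\left(y - 167361\right) - 126694 = \left(172122 - 167361\right) - 126694 = 4761 - 126694 = -121933$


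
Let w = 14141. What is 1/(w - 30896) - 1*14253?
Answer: -238809016/16755 ≈ -14253.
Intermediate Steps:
1/(w - 30896) - 1*14253 = 1/(14141 - 30896) - 1*14253 = 1/(-16755) - 14253 = -1/16755 - 14253 = -238809016/16755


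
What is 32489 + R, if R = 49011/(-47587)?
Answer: 1546005032/47587 ≈ 32488.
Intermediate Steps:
R = -49011/47587 (R = 49011*(-1/47587) = -49011/47587 ≈ -1.0299)
32489 + R = 32489 - 49011/47587 = 1546005032/47587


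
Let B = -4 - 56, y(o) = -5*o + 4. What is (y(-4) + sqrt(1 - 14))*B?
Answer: -1440 - 60*I*sqrt(13) ≈ -1440.0 - 216.33*I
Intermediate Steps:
y(o) = 4 - 5*o
B = -60
(y(-4) + sqrt(1 - 14))*B = ((4 - 5*(-4)) + sqrt(1 - 14))*(-60) = ((4 + 20) + sqrt(-13))*(-60) = (24 + I*sqrt(13))*(-60) = -1440 - 60*I*sqrt(13)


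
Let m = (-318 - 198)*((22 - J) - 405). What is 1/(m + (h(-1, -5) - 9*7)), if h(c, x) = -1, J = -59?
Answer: 1/167120 ≈ 5.9837e-6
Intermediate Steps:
m = 167184 (m = (-318 - 198)*((22 - 1*(-59)) - 405) = -516*((22 + 59) - 405) = -516*(81 - 405) = -516*(-324) = 167184)
1/(m + (h(-1, -5) - 9*7)) = 1/(167184 + (-1 - 9*7)) = 1/(167184 + (-1 - 63)) = 1/(167184 - 64) = 1/167120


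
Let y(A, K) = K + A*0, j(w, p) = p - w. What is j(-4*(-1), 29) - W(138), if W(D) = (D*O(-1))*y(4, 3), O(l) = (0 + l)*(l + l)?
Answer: -803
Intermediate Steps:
O(l) = 2*l² (O(l) = l*(2*l) = 2*l²)
y(A, K) = K (y(A, K) = K + 0 = K)
W(D) = 6*D (W(D) = (D*(2*(-1)²))*3 = (D*(2*1))*3 = (D*2)*3 = (2*D)*3 = 6*D)
j(-4*(-1), 29) - W(138) = (29 - (-4)*(-1)) - 6*138 = (29 - 1*4) - 1*828 = (29 - 4) - 828 = 25 - 828 = -803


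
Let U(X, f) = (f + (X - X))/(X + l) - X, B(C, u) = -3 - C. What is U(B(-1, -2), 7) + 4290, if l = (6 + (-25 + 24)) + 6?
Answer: 38635/9 ≈ 4292.8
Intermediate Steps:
l = 11 (l = (6 - 1) + 6 = 5 + 6 = 11)
U(X, f) = -X + f/(11 + X) (U(X, f) = (f + (X - X))/(X + 11) - X = (f + 0)/(11 + X) - X = f/(11 + X) - X = -X + f/(11 + X))
U(B(-1, -2), 7) + 4290 = (7 - (-3 - 1*(-1))**2 - 11*(-3 - 1*(-1)))/(11 + (-3 - 1*(-1))) + 4290 = (7 - (-3 + 1)**2 - 11*(-3 + 1))/(11 + (-3 + 1)) + 4290 = (7 - 1*(-2)**2 - 11*(-2))/(11 - 2) + 4290 = (7 - 1*4 + 22)/9 + 4290 = (7 - 4 + 22)/9 + 4290 = (1/9)*25 + 4290 = 25/9 + 4290 = 38635/9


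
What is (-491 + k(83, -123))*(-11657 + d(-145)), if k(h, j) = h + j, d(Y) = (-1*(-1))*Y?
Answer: 6266862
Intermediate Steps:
d(Y) = Y (d(Y) = 1*Y = Y)
(-491 + k(83, -123))*(-11657 + d(-145)) = (-491 + (83 - 123))*(-11657 - 145) = (-491 - 40)*(-11802) = -531*(-11802) = 6266862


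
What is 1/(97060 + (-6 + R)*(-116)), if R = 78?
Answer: 1/88708 ≈ 1.1273e-5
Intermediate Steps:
1/(97060 + (-6 + R)*(-116)) = 1/(97060 + (-6 + 78)*(-116)) = 1/(97060 + 72*(-116)) = 1/(97060 - 8352) = 1/88708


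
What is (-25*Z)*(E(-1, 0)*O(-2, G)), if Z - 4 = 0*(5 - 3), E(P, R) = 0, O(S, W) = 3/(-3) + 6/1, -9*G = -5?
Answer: 0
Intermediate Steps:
G = 5/9 (G = -⅑*(-5) = 5/9 ≈ 0.55556)
O(S, W) = 5 (O(S, W) = 3*(-⅓) + 6*1 = -1 + 6 = 5)
Z = 4 (Z = 4 + 0*(5 - 3) = 4 + 0*2 = 4 + 0 = 4)
(-25*Z)*(E(-1, 0)*O(-2, G)) = (-25*4)*(0*5) = -100*0 = 0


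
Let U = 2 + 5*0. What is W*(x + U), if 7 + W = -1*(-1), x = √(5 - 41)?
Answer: -12 - 36*I ≈ -12.0 - 36.0*I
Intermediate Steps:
x = 6*I (x = √(-36) = 6*I ≈ 6.0*I)
U = 2 (U = 2 + 0 = 2)
W = -6 (W = -7 - 1*(-1) = -7 + 1 = -6)
W*(x + U) = -6*(6*I + 2) = -6*(2 + 6*I) = -12 - 36*I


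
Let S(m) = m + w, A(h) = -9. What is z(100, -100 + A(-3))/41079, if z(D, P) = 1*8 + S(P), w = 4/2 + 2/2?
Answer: -98/41079 ≈ -0.0023856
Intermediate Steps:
w = 3 (w = 4*(½) + 2*(½) = 2 + 1 = 3)
S(m) = 3 + m (S(m) = m + 3 = 3 + m)
z(D, P) = 11 + P (z(D, P) = 1*8 + (3 + P) = 8 + (3 + P) = 11 + P)
z(100, -100 + A(-3))/41079 = (11 + (-100 - 9))/41079 = (11 - 109)*(1/41079) = -98*1/41079 = -98/41079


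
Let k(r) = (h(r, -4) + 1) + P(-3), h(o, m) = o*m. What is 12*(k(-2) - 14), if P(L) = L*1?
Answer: -96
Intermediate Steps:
h(o, m) = m*o
P(L) = L
k(r) = -2 - 4*r (k(r) = (-4*r + 1) - 3 = (1 - 4*r) - 3 = -2 - 4*r)
12*(k(-2) - 14) = 12*((-2 - 4*(-2)) - 14) = 12*((-2 + 8) - 14) = 12*(6 - 14) = 12*(-8) = -96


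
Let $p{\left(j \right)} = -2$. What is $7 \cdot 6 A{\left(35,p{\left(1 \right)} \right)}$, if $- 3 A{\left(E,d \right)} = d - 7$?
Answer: $126$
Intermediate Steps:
$A{\left(E,d \right)} = \frac{7}{3} - \frac{d}{3}$ ($A{\left(E,d \right)} = - \frac{d - 7}{3} = - \frac{-7 + d}{3} = \frac{7}{3} - \frac{d}{3}$)
$7 \cdot 6 A{\left(35,p{\left(1 \right)} \right)} = 7 \cdot 6 \left(\frac{7}{3} - - \frac{2}{3}\right) = 42 \left(\frac{7}{3} + \frac{2}{3}\right) = 42 \cdot 3 = 126$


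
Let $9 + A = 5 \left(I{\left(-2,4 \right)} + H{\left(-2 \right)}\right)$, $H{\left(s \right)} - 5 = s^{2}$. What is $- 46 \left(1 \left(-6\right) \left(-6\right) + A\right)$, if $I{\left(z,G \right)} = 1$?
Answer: $-3542$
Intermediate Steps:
$H{\left(s \right)} = 5 + s^{2}$
$A = 41$ ($A = -9 + 5 \left(1 + \left(5 + \left(-2\right)^{2}\right)\right) = -9 + 5 \left(1 + \left(5 + 4\right)\right) = -9 + 5 \left(1 + 9\right) = -9 + 5 \cdot 10 = -9 + 50 = 41$)
$- 46 \left(1 \left(-6\right) \left(-6\right) + A\right) = - 46 \left(1 \left(-6\right) \left(-6\right) + 41\right) = - 46 \left(\left(-6\right) \left(-6\right) + 41\right) = - 46 \left(36 + 41\right) = \left(-46\right) 77 = -3542$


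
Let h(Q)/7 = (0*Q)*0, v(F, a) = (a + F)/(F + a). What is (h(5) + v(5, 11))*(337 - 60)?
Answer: 277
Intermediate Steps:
v(F, a) = 1 (v(F, a) = (F + a)/(F + a) = 1)
h(Q) = 0 (h(Q) = 7*((0*Q)*0) = 7*(0*0) = 7*0 = 0)
(h(5) + v(5, 11))*(337 - 60) = (0 + 1)*(337 - 60) = 1*277 = 277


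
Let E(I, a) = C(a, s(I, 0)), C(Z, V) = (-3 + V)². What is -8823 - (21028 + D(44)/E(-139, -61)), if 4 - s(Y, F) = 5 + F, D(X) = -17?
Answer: -477599/16 ≈ -29850.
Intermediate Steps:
s(Y, F) = -1 - F (s(Y, F) = 4 - (5 + F) = 4 + (-5 - F) = -1 - F)
E(I, a) = 16 (E(I, a) = (-3 + (-1 - 1*0))² = (-3 + (-1 + 0))² = (-3 - 1)² = (-4)² = 16)
-8823 - (21028 + D(44)/E(-139, -61)) = -8823 - (21028 - 17/16) = -8823 - 1*336431/16 = -8823 - 336431/16 = -477599/16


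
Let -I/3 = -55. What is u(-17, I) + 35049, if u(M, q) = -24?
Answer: 35025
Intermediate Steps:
I = 165 (I = -3*(-55) = 165)
u(-17, I) + 35049 = -24 + 35049 = 35025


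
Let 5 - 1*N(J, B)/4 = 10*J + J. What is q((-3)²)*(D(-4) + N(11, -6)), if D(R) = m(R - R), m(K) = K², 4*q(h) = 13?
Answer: -1508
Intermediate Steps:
q(h) = 13/4 (q(h) = (¼)*13 = 13/4)
D(R) = 0 (D(R) = (R - R)² = 0² = 0)
N(J, B) = 20 - 44*J (N(J, B) = 20 - 4*(10*J + J) = 20 - 44*J)
q((-3)²)*(D(-4) + N(11, -6)) = 13*(0 + (20 - 44*11))/4 = 13*(0 + (20 - 484))/4 = 13*(0 - 464)/4 = (13/4)*(-464) = -1508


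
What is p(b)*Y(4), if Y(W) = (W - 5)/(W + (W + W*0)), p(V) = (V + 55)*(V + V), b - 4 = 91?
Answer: -7125/2 ≈ -3562.5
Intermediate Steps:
b = 95 (b = 4 + 91 = 95)
p(V) = 2*V*(55 + V) (p(V) = (55 + V)*(2*V) = 2*V*(55 + V))
Y(W) = (-5 + W)/(2*W) (Y(W) = (-5 + W)/(W + (W + 0)) = (-5 + W)/(W + W) = (-5 + W)/((2*W)) = (-5 + W)*(1/(2*W)) = (-5 + W)/(2*W))
p(b)*Y(4) = (2*95*(55 + 95))*((½)*(-5 + 4)/4) = (2*95*150)*((½)*(¼)*(-1)) = 28500*(-⅛) = -7125/2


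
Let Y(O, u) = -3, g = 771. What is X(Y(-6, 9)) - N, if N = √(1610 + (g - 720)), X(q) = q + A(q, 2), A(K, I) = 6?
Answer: 3 - √1661 ≈ -37.755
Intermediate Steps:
X(q) = 6 + q (X(q) = q + 6 = 6 + q)
N = √1661 (N = √(1610 + (771 - 720)) = √(1610 + 51) = √1661 ≈ 40.755)
X(Y(-6, 9)) - N = (6 - 3) - √1661 = 3 - √1661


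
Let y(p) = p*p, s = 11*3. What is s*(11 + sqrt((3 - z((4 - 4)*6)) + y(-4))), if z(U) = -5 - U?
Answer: 363 + 66*sqrt(6) ≈ 524.67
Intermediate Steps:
s = 33
y(p) = p**2
s*(11 + sqrt((3 - z((4 - 4)*6)) + y(-4))) = 33*(11 + sqrt((3 - (-5 - (4 - 4)*6)) + (-4)**2)) = 33*(11 + sqrt((3 - (-5 - 0*6)) + 16)) = 33*(11 + sqrt((3 - (-5 - 1*0)) + 16)) = 33*(11 + sqrt((3 - (-5 + 0)) + 16)) = 33*(11 + sqrt((3 - 1*(-5)) + 16)) = 33*(11 + sqrt((3 + 5) + 16)) = 33*(11 + sqrt(8 + 16)) = 33*(11 + sqrt(24)) = 33*(11 + 2*sqrt(6)) = 363 + 66*sqrt(6)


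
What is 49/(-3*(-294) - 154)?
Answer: 7/104 ≈ 0.067308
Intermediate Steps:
49/(-3*(-294) - 154) = 49/(882 - 154) = 49/728 = (1/728)*49 = 7/104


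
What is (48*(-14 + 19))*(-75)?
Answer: -18000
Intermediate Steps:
(48*(-14 + 19))*(-75) = (48*5)*(-75) = 240*(-75) = -18000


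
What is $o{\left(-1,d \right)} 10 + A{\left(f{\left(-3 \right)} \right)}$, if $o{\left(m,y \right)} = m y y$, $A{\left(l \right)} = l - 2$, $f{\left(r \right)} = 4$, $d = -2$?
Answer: $-38$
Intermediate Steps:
$A{\left(l \right)} = -2 + l$
$o{\left(m,y \right)} = m y^{2}$
$o{\left(-1,d \right)} 10 + A{\left(f{\left(-3 \right)} \right)} = - \left(-2\right)^{2} \cdot 10 + \left(-2 + 4\right) = \left(-1\right) 4 \cdot 10 + 2 = \left(-4\right) 10 + 2 = -40 + 2 = -38$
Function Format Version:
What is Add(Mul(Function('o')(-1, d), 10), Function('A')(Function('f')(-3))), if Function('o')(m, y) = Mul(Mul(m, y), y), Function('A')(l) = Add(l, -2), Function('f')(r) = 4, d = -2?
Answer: -38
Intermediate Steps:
Function('A')(l) = Add(-2, l)
Function('o')(m, y) = Mul(m, Pow(y, 2))
Add(Mul(Function('o')(-1, d), 10), Function('A')(Function('f')(-3))) = Add(Mul(Mul(-1, Pow(-2, 2)), 10), Add(-2, 4)) = Add(Mul(Mul(-1, 4), 10), 2) = Add(Mul(-4, 10), 2) = Add(-40, 2) = -38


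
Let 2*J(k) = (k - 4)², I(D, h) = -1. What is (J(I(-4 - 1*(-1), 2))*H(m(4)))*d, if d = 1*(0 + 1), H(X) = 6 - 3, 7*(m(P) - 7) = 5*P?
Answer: 75/2 ≈ 37.500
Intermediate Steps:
J(k) = (-4 + k)²/2 (J(k) = (k - 4)²/2 = (-4 + k)²/2)
m(P) = 7 + 5*P/7 (m(P) = 7 + (5*P)/7 = 7 + 5*P/7)
H(X) = 3
d = 1 (d = 1*1 = 1)
(J(I(-4 - 1*(-1), 2))*H(m(4)))*d = (((-4 - 1)²/2)*3)*1 = (((½)*(-5)²)*3)*1 = (((½)*25)*3)*1 = ((25/2)*3)*1 = (75/2)*1 = 75/2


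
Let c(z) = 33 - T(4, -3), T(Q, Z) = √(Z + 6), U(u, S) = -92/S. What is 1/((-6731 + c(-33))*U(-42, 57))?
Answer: 190893/2063707246 - 57*√3/4127414492 ≈ 9.2476e-5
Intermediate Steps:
T(Q, Z) = √(6 + Z)
c(z) = 33 - √3 (c(z) = 33 - √(6 - 3) = 33 - √3)
1/((-6731 + c(-33))*U(-42, 57)) = 1/((-6731 + (33 - √3))*((-92/57))) = 1/((-6698 - √3)*((-92*1/57))) = 1/((-6698 - √3)*(-92/57)) = -57/92/(-6698 - √3) = -57/(92*(-6698 - √3))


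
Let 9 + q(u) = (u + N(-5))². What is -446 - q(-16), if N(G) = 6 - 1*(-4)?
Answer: -473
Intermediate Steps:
N(G) = 10 (N(G) = 6 + 4 = 10)
q(u) = -9 + (10 + u)² (q(u) = -9 + (u + 10)² = -9 + (10 + u)²)
-446 - q(-16) = -446 - (-9 + (10 - 16)²) = -446 - (-9 + (-6)²) = -446 - (-9 + 36) = -446 - 1*27 = -446 - 27 = -473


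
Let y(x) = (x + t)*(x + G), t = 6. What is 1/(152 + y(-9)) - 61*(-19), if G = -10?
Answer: 242232/209 ≈ 1159.0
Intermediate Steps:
y(x) = (-10 + x)*(6 + x) (y(x) = (x + 6)*(x - 10) = (6 + x)*(-10 + x) = (-10 + x)*(6 + x))
1/(152 + y(-9)) - 61*(-19) = 1/(152 + (-60 + (-9)² - 4*(-9))) - 61*(-19) = 1/(152 + (-60 + 81 + 36)) + 1159 = 1/(152 + 57) + 1159 = 1/209 + 1159 = 242232/209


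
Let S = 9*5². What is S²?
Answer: 50625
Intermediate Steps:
S = 225 (S = 9*25 = 225)
S² = 225² = 50625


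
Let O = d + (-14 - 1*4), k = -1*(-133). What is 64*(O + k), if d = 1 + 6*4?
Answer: 8960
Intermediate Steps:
k = 133
d = 25 (d = 1 + 24 = 25)
O = 7 (O = 25 + (-14 - 1*4) = 25 + (-14 - 4) = 25 - 18 = 7)
64*(O + k) = 64*(7 + 133) = 64*140 = 8960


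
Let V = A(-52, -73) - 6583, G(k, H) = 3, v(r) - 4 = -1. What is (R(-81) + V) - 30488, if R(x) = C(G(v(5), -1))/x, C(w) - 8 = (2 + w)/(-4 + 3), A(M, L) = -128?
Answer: -1004374/27 ≈ -37199.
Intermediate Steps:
v(r) = 3 (v(r) = 4 - 1 = 3)
C(w) = 6 - w (C(w) = 8 + (2 + w)/(-4 + 3) = 8 + (2 + w)/(-1) = 8 + (2 + w)*(-1) = 8 + (-2 - w) = 6 - w)
V = -6711 (V = -128 - 6583 = -6711)
R(x) = 3/x (R(x) = (6 - 1*3)/x = (6 - 3)/x = 3/x)
(R(-81) + V) - 30488 = (3/(-81) - 6711) - 30488 = (3*(-1/81) - 6711) - 30488 = (-1/27 - 6711) - 30488 = -181198/27 - 30488 = -1004374/27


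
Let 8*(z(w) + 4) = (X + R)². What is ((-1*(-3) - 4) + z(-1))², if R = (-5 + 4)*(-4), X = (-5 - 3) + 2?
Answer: 81/4 ≈ 20.250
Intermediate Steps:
X = -6 (X = -8 + 2 = -6)
R = 4 (R = -1*(-4) = 4)
z(w) = -7/2 (z(w) = -4 + (-6 + 4)²/8 = -4 + (⅛)*(-2)² = -4 + (⅛)*4 = -4 + ½ = -7/2)
((-1*(-3) - 4) + z(-1))² = ((-1*(-3) - 4) - 7/2)² = ((3 - 4) - 7/2)² = (-1 - 7/2)² = (-9/2)² = 81/4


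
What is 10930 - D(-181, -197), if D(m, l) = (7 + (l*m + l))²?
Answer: -1257897159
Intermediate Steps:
D(m, l) = (7 + l + l*m)² (D(m, l) = (7 + (l + l*m))² = (7 + l + l*m)²)
10930 - D(-181, -197) = 10930 - (7 - 197 - 197*(-181))² = 10930 - (7 - 197 + 35657)² = 10930 - 1*35467² = 10930 - 1*1257908089 = 10930 - 1257908089 = -1257897159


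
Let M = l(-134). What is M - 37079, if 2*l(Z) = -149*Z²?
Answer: -1374801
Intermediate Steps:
l(Z) = -149*Z²/2 (l(Z) = (-149*Z²)/2 = -149*Z²/2)
M = -1337722 (M = -149/2*(-134)² = -149/2*17956 = -1337722)
M - 37079 = -1337722 - 37079 = -1374801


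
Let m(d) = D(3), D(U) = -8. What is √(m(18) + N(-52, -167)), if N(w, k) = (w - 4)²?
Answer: 2*√782 ≈ 55.929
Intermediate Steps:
N(w, k) = (-4 + w)²
m(d) = -8
√(m(18) + N(-52, -167)) = √(-8 + (-4 - 52)²) = √(-8 + (-56)²) = √(-8 + 3136) = √3128 = 2*√782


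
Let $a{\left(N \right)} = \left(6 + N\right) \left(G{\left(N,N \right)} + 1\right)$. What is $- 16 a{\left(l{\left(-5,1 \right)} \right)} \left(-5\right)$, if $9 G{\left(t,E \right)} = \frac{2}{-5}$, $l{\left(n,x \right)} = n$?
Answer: $\frac{688}{9} \approx 76.444$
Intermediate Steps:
$G{\left(t,E \right)} = - \frac{2}{45}$ ($G{\left(t,E \right)} = \frac{2 \frac{1}{-5}}{9} = \frac{2 \left(- \frac{1}{5}\right)}{9} = \frac{1}{9} \left(- \frac{2}{5}\right) = - \frac{2}{45}$)
$a{\left(N \right)} = \frac{86}{15} + \frac{43 N}{45}$ ($a{\left(N \right)} = \left(6 + N\right) \left(- \frac{2}{45} + 1\right) = \left(6 + N\right) \frac{43}{45} = \frac{86}{15} + \frac{43 N}{45}$)
$- 16 a{\left(l{\left(-5,1 \right)} \right)} \left(-5\right) = - 16 \left(\frac{86}{15} + \frac{43}{45} \left(-5\right)\right) \left(-5\right) = - 16 \left(\frac{86}{15} - \frac{43}{9}\right) \left(-5\right) = \left(-16\right) \frac{43}{45} \left(-5\right) = \left(- \frac{688}{45}\right) \left(-5\right) = \frac{688}{9}$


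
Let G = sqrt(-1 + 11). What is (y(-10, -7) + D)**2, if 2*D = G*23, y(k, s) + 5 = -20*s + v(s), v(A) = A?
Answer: 35413/2 + 2944*sqrt(10) ≈ 27016.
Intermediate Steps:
G = sqrt(10) ≈ 3.1623
y(k, s) = -5 - 19*s (y(k, s) = -5 + (-20*s + s) = -5 - 19*s)
D = 23*sqrt(10)/2 (D = (sqrt(10)*23)/2 = (23*sqrt(10))/2 = 23*sqrt(10)/2 ≈ 36.366)
(y(-10, -7) + D)**2 = ((-5 - 19*(-7)) + 23*sqrt(10)/2)**2 = ((-5 + 133) + 23*sqrt(10)/2)**2 = (128 + 23*sqrt(10)/2)**2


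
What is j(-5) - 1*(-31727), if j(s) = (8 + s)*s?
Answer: 31712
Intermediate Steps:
j(s) = s*(8 + s)
j(-5) - 1*(-31727) = -5*(8 - 5) - 1*(-31727) = -5*3 + 31727 = -15 + 31727 = 31712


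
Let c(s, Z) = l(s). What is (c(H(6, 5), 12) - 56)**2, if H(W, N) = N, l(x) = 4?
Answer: 2704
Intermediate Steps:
c(s, Z) = 4
(c(H(6, 5), 12) - 56)**2 = (4 - 56)**2 = (-52)**2 = 2704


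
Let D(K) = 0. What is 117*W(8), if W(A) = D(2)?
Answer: 0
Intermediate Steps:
W(A) = 0
117*W(8) = 117*0 = 0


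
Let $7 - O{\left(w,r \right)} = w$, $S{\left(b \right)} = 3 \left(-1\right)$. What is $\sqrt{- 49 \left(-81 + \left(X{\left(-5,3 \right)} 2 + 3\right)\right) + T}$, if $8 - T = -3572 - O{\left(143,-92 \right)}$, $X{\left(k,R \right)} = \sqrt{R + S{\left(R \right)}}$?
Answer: $\sqrt{7266} \approx 85.241$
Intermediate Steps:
$S{\left(b \right)} = -3$
$X{\left(k,R \right)} = \sqrt{-3 + R}$ ($X{\left(k,R \right)} = \sqrt{R - 3} = \sqrt{-3 + R}$)
$O{\left(w,r \right)} = 7 - w$
$T = 3444$ ($T = 8 - \left(-3572 - \left(7 - 143\right)\right) = 8 - \left(-3572 - -136\right) = 8 - \left(-3572 + 136\right) = 8 - -3436 = 8 + 3436 = 3444$)
$\sqrt{- 49 \left(-81 + \left(X{\left(-5,3 \right)} 2 + 3\right)\right) + T} = \sqrt{- 49 \left(-81 + \left(\sqrt{-3 + 3} \cdot 2 + 3\right)\right) + 3444} = \sqrt{- 49 \left(-81 + \left(\sqrt{0} \cdot 2 + 3\right)\right) + 3444} = \sqrt{- 49 \left(-81 + \left(0 \cdot 2 + 3\right)\right) + 3444} = \sqrt{- 49 \left(-81 + \left(0 + 3\right)\right) + 3444} = \sqrt{- 49 \left(-81 + 3\right) + 3444} = \sqrt{\left(-49\right) \left(-78\right) + 3444} = \sqrt{3822 + 3444} = \sqrt{7266}$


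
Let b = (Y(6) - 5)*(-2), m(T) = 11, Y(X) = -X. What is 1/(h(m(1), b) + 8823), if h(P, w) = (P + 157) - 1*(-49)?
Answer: 1/9040 ≈ 0.00011062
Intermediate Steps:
b = 22 (b = (-1*6 - 5)*(-2) = (-6 - 5)*(-2) = -11*(-2) = 22)
h(P, w) = 206 + P (h(P, w) = (157 + P) + 49 = 206 + P)
1/(h(m(1), b) + 8823) = 1/((206 + 11) + 8823) = 1/(217 + 8823) = 1/9040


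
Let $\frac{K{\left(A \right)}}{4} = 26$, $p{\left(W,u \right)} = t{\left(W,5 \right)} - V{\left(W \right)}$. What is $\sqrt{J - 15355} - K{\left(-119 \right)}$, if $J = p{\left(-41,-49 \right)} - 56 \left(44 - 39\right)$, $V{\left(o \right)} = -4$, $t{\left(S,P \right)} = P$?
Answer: $-104 + i \sqrt{15626} \approx -104.0 + 125.0 i$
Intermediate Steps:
$p{\left(W,u \right)} = 9$ ($p{\left(W,u \right)} = 5 - -4 = 5 + 4 = 9$)
$K{\left(A \right)} = 104$ ($K{\left(A \right)} = 4 \cdot 26 = 104$)
$J = -271$ ($J = 9 - 56 \left(44 - 39\right) = 9 - 280 = -271$)
$\sqrt{J - 15355} - K{\left(-119 \right)} = \sqrt{-271 - 15355} - 104 = \sqrt{-15626} - 104 = i \sqrt{15626} - 104 = -104 + i \sqrt{15626}$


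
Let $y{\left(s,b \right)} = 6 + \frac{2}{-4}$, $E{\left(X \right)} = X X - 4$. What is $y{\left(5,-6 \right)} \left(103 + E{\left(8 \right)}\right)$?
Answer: $\frac{1793}{2} \approx 896.5$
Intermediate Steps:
$E{\left(X \right)} = -4 + X^{2}$ ($E{\left(X \right)} = X^{2} - 4 = -4 + X^{2}$)
$y{\left(s,b \right)} = \frac{11}{2}$ ($y{\left(s,b \right)} = 6 + 2 \left(- \frac{1}{4}\right) = 6 - \frac{1}{2} = \frac{11}{2}$)
$y{\left(5,-6 \right)} \left(103 + E{\left(8 \right)}\right) = \frac{11 \left(103 - \left(4 - 8^{2}\right)\right)}{2} = \frac{11 \left(103 + \left(-4 + 64\right)\right)}{2} = \frac{11 \left(103 + 60\right)}{2} = \frac{11}{2} \cdot 163 = \frac{1793}{2}$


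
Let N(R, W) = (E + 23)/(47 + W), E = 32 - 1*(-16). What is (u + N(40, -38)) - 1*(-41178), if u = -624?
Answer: 365057/9 ≈ 40562.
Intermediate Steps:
E = 48 (E = 32 + 16 = 48)
N(R, W) = 71/(47 + W) (N(R, W) = (48 + 23)/(47 + W) = 71/(47 + W))
(u + N(40, -38)) - 1*(-41178) = (-624 + 71/(47 - 38)) - 1*(-41178) = (-624 + 71/9) + 41178 = -5545/9 + 41178 = 365057/9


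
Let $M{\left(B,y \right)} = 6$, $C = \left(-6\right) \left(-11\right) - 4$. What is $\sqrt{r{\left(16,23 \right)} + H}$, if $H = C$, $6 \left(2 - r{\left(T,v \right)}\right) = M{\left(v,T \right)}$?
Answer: $3 \sqrt{7} \approx 7.9373$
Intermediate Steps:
$C = 62$ ($C = 66 - 4 = 62$)
$r{\left(T,v \right)} = 1$ ($r{\left(T,v \right)} = 2 - 1 = 1$)
$H = 62$
$\sqrt{r{\left(16,23 \right)} + H} = \sqrt{1 + 62} = \sqrt{63} = 3 \sqrt{7}$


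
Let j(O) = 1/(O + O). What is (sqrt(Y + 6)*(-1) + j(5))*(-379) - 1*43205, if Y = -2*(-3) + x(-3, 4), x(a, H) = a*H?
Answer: -432429/10 ≈ -43243.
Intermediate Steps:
x(a, H) = H*a
Y = -6 (Y = -2*(-3) + 4*(-3) = 6 - 12 = -6)
j(O) = 1/(2*O)
(sqrt(Y + 6)*(-1) + j(5))*(-379) - 1*43205 = (sqrt(-6 + 6)*(-1) + (1/2)/5)*(-379) - 1*43205 = (sqrt(0)*(-1) + (1/2)*(1/5))*(-379) - 43205 = (0*(-1) + 1/10)*(-379) - 43205 = (0 + 1/10)*(-379) - 43205 = (1/10)*(-379) - 43205 = -379/10 - 43205 = -432429/10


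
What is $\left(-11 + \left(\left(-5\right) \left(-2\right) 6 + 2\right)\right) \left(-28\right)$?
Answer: $-1428$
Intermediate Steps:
$\left(-11 + \left(\left(-5\right) \left(-2\right) 6 + 2\right)\right) \left(-28\right) = \left(-11 + \left(10 \cdot 6 + 2\right)\right) \left(-28\right) = \left(-11 + \left(60 + 2\right)\right) \left(-28\right) = \left(-11 + 62\right) \left(-28\right) = 51 \left(-28\right) = -1428$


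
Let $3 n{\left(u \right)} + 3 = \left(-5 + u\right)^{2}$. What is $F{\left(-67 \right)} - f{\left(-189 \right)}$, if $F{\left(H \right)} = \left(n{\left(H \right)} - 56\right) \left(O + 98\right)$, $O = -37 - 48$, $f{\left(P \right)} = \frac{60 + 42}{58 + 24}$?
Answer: $\frac{890592}{41} \approx 21722.0$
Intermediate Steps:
$f{\left(P \right)} = \frac{51}{41}$ ($f{\left(P \right)} = \frac{102}{82} = 102 \cdot \frac{1}{82} = \frac{51}{41}$)
$n{\left(u \right)} = -1 + \frac{\left(-5 + u\right)^{2}}{3}$
$O = -85$ ($O = -37 - 48 = -85$)
$F{\left(H \right)} = -741 + \frac{13 \left(-5 + H\right)^{2}}{3}$ ($F{\left(H \right)} = \left(\left(-1 + \frac{\left(-5 + H\right)^{2}}{3}\right) - 56\right) \left(-85 + 98\right) = \left(-57 + \frac{\left(-5 + H\right)^{2}}{3}\right) 13 = -741 + \frac{13 \left(-5 + H\right)^{2}}{3}$)
$F{\left(-67 \right)} - f{\left(-189 \right)} = \left(-741 + \frac{13 \left(-5 - 67\right)^{2}}{3}\right) - \frac{51}{41} = \left(-741 + \frac{13 \left(-72\right)^{2}}{3}\right) - \frac{51}{41} = \left(-741 + \frac{13}{3} \cdot 5184\right) - \frac{51}{41} = \left(-741 + 22464\right) - \frac{51}{41} = 21723 - \frac{51}{41} = \frac{890592}{41}$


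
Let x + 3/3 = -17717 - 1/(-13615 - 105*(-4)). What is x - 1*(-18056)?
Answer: 4459911/13195 ≈ 338.00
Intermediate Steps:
x = -233789009/13195 (x = -1 + (-17717 - 1/(-13615 - 105*(-4))) = -1 + (-17717 - 1/(-13615 + 420)) = -1 + (-17717 - 1/(-13195)) = -1 + (-17717 - 1*(-1/13195)) = -1 + (-17717 + 1/13195) = -1 - 233775814/13195 = -233789009/13195 ≈ -17718.)
x - 1*(-18056) = -233789009/13195 - 1*(-18056) = -233789009/13195 + 18056 = 4459911/13195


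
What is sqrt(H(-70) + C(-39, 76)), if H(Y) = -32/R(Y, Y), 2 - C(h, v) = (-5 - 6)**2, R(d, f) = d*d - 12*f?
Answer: I*sqrt(245059255)/1435 ≈ 10.909*I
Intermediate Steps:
R(d, f) = d**2 - 12*f
C(h, v) = -119 (C(h, v) = 2 - (-5 - 6)**2 = 2 - 1*(-11)**2 = 2 - 1*121 = 2 - 121 = -119)
H(Y) = -32/(Y**2 - 12*Y)
sqrt(H(-70) + C(-39, 76)) = sqrt(-32/(-70*(-12 - 70)) - 119) = sqrt(-32*(-1/70)/(-82) - 119) = sqrt(-32*(-1/70)*(-1/82) - 119) = sqrt(-8/1435 - 119) = sqrt(-170773/1435) = I*sqrt(245059255)/1435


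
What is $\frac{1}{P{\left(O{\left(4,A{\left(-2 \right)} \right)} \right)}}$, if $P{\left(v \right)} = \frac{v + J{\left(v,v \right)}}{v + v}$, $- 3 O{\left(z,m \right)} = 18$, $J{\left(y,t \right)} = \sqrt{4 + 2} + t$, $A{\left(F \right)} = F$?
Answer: $\frac{24}{23} + \frac{2 \sqrt{6}}{23} \approx 1.2565$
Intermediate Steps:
$J{\left(y,t \right)} = t + \sqrt{6}$ ($J{\left(y,t \right)} = \sqrt{6} + t = t + \sqrt{6}$)
$O{\left(z,m \right)} = -6$ ($O{\left(z,m \right)} = \left(- \frac{1}{3}\right) 18 = -6$)
$P{\left(v \right)} = \frac{\sqrt{6} + 2 v}{2 v}$ ($P{\left(v \right)} = \frac{v + \left(v + \sqrt{6}\right)}{v + v} = \frac{\sqrt{6} + 2 v}{2 v}$)
$\frac{1}{P{\left(O{\left(4,A{\left(-2 \right)} \right)} \right)}} = \frac{1}{\frac{1}{-6} \left(-6 + \frac{\sqrt{6}}{2}\right)} = \frac{1}{\left(- \frac{1}{6}\right) \left(-6 + \frac{\sqrt{6}}{2}\right)} = \frac{1}{1 - \frac{\sqrt{6}}{12}}$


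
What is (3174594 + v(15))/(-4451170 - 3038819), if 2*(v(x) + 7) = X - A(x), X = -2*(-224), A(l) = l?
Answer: -6349607/14979978 ≈ -0.42387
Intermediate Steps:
X = 448
v(x) = 217 - x/2 (v(x) = -7 + (448 - x)/2 = -7 + (224 - x/2) = 217 - x/2)
(3174594 + v(15))/(-4451170 - 3038819) = (3174594 + (217 - ½*15))/(-4451170 - 3038819) = (3174594 + (217 - 15/2))/(-7489989) = (3174594 + 419/2)*(-1/7489989) = (6349607/2)*(-1/7489989) = -6349607/14979978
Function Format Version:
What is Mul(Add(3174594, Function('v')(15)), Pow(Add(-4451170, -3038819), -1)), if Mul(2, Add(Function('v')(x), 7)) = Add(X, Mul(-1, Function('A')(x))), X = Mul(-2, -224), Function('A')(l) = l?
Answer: Rational(-6349607, 14979978) ≈ -0.42387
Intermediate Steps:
X = 448
Function('v')(x) = Add(217, Mul(Rational(-1, 2), x)) (Function('v')(x) = Add(-7, Mul(Rational(1, 2), Add(448, Mul(-1, x)))) = Add(-7, Add(224, Mul(Rational(-1, 2), x))) = Add(217, Mul(Rational(-1, 2), x)))
Mul(Add(3174594, Function('v')(15)), Pow(Add(-4451170, -3038819), -1)) = Mul(Add(3174594, Add(217, Mul(Rational(-1, 2), 15))), Pow(Add(-4451170, -3038819), -1)) = Mul(Add(3174594, Add(217, Rational(-15, 2))), Pow(-7489989, -1)) = Mul(Add(3174594, Rational(419, 2)), Rational(-1, 7489989)) = Mul(Rational(6349607, 2), Rational(-1, 7489989)) = Rational(-6349607, 14979978)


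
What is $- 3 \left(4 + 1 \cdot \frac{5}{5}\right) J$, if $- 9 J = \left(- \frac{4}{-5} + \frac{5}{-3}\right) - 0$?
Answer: $- \frac{13}{9} \approx -1.4444$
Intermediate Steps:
$J = \frac{13}{135}$ ($J = - \frac{\left(- \frac{4}{-5} + \frac{5}{-3}\right) - 0}{9} = - \frac{\left(\left(-4\right) \left(- \frac{1}{5}\right) + 5 \left(- \frac{1}{3}\right)\right) + 0}{9} = - \frac{\left(\frac{4}{5} - \frac{5}{3}\right) + 0}{9} = - \frac{- \frac{13}{15} + 0}{9} = \left(- \frac{1}{9}\right) \left(- \frac{13}{15}\right) = \frac{13}{135} \approx 0.096296$)
$- 3 \left(4 + 1 \cdot \frac{5}{5}\right) J = - 3 \left(4 + 1 \cdot \frac{5}{5}\right) \frac{13}{135} = - 3 \left(4 + 1 \cdot 5 \cdot \frac{1}{5}\right) \frac{13}{135} = - 3 \left(4 + 1 \cdot 1\right) \frac{13}{135} = - 3 \left(4 + 1\right) \frac{13}{135} = \left(-3\right) 5 \cdot \frac{13}{135} = \left(-15\right) \frac{13}{135} = - \frac{13}{9}$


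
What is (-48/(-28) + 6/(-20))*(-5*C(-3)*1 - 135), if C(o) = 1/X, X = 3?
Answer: -1353/7 ≈ -193.29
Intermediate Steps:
C(o) = ⅓ (C(o) = 1/3 = ⅓)
(-48/(-28) + 6/(-20))*(-5*C(-3)*1 - 135) = (-48/(-28) + 6/(-20))*(-5*⅓*1 - 135) = (-48*(-1/28) + 6*(-1/20))*(-5/3*1 - 135) = (12/7 - 3/10)*(-5/3 - 135) = (99/70)*(-410/3) = -1353/7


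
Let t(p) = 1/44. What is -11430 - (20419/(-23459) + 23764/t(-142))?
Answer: -24797221695/23459 ≈ -1.0570e+6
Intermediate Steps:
t(p) = 1/44
-11430 - (20419/(-23459) + 23764/t(-142)) = -11430 - (20419/(-23459) + 23764/(1/44)) = -11430 - (20419*(-1/23459) + 23764*44) = -11430 - (-20419/23459 + 1045616) = -11430 - 1*24529085325/23459 = -11430 - 24529085325/23459 = -24797221695/23459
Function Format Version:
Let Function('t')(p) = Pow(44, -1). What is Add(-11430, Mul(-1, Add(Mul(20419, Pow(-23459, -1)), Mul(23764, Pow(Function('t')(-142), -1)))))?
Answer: Rational(-24797221695, 23459) ≈ -1.0570e+6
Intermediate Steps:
Function('t')(p) = Rational(1, 44)
Add(-11430, Mul(-1, Add(Mul(20419, Pow(-23459, -1)), Mul(23764, Pow(Function('t')(-142), -1))))) = Add(-11430, Mul(-1, Add(Mul(20419, Pow(-23459, -1)), Mul(23764, Pow(Rational(1, 44), -1))))) = Add(-11430, Mul(-1, Add(Mul(20419, Rational(-1, 23459)), Mul(23764, 44)))) = Add(-11430, Mul(-1, Add(Rational(-20419, 23459), 1045616))) = Add(-11430, Mul(-1, Rational(24529085325, 23459))) = Add(-11430, Rational(-24529085325, 23459)) = Rational(-24797221695, 23459)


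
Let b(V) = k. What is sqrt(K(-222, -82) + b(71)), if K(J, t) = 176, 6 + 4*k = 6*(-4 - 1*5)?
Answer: sqrt(161) ≈ 12.689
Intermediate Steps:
k = -15 (k = -3/2 + (6*(-4 - 1*5))/4 = -3/2 + (6*(-4 - 5))/4 = -3/2 + (6*(-9))/4 = -3/2 + (1/4)*(-54) = -3/2 - 27/2 = -15)
b(V) = -15
sqrt(K(-222, -82) + b(71)) = sqrt(176 - 15) = sqrt(161)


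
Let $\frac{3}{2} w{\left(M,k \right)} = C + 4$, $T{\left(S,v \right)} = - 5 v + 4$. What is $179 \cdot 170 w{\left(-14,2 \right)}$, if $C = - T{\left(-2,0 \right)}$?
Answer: $0$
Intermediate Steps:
$T{\left(S,v \right)} = 4 - 5 v$
$C = -4$ ($C = - (4 - 0) = - (4 + 0) = \left(-1\right) 4 = -4$)
$w{\left(M,k \right)} = 0$ ($w{\left(M,k \right)} = \frac{2 \left(-4 + 4\right)}{3} = \frac{2}{3} \cdot 0 = 0$)
$179 \cdot 170 w{\left(-14,2 \right)} = 179 \cdot 170 \cdot 0 = 30430 \cdot 0 = 0$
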